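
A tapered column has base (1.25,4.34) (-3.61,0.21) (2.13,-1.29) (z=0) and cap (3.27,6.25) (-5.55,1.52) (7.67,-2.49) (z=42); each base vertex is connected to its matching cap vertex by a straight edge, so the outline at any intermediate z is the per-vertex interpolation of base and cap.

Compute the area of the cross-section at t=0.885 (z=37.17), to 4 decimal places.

Area at t=0.885: 44.3683

Cross-section at t=0.885: each vertex is (1-t)·p0[i] + t·p1[i].
  v1: (1-0.885)·(1.25,4.34) + 0.885·(3.27,6.25) = (3.0377,6.0304)
  v2: (1-0.885)·(-3.61,0.21) + 0.885·(-5.55,1.52) = (-5.3269,1.3693)
  v3: (1-0.885)·(2.13,-1.29) + 0.885·(7.67,-2.49) = (7.0329,-2.3520)
Shoelace sum Σ(x_i·y_{i+1} − x_{i+1}·y_i):
  i=1: 3.0377·1.3693 − -5.3269·6.0304 = +36.2827 (running +36.2827)
  i=2: -5.3269·-2.3520 − 7.0329·1.3693 = +2.8984 (running +39.1811)
  i=3: 7.0329·6.0304 − 3.0377·-2.3520 = +49.5555 (running +88.7366)
Area = |Σ|/2 = |88.7366|/2 = 44.3683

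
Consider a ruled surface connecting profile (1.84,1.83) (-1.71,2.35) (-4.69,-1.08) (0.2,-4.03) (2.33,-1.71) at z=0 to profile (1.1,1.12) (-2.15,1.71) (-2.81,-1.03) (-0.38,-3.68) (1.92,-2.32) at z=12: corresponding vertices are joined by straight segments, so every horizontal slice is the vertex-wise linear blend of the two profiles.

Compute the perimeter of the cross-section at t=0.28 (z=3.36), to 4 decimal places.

Cross-section at t=0.28: each vertex is (1-t)·p0[i] + t·p1[i].
  v1: (1-0.28)·(1.84,1.83) + 0.28·(1.1,1.12) = (1.6328,1.6312)
  v2: (1-0.28)·(-1.71,2.35) + 0.28·(-2.15,1.71) = (-1.8332,2.1708)
  v3: (1-0.28)·(-4.69,-1.08) + 0.28·(-2.81,-1.03) = (-4.1636,-1.0660)
  v4: (1-0.28)·(0.2,-4.03) + 0.28·(-0.38,-3.68) = (0.0376,-3.9320)
  v5: (1-0.28)·(2.33,-1.71) + 0.28·(1.92,-2.32) = (2.2152,-1.8808)
Perimeter = Σ |v_{i+1} − v_i|:
  edge 1→2: √(-3.4660² + 0.5396²) = 3.5078 (running 3.5078)
  edge 2→3: √(-2.3304² + -3.2368²) = 3.9884 (running 7.4962)
  edge 3→4: √(4.2012² + -2.8660²) = 5.0857 (running 12.5819)
  edge 4→5: √(2.1776² + 2.0512²) = 2.9915 (running 15.5734)
  edge 5→1: √(-0.5824² + 3.5120²) = 3.5600 (running 19.1334)
Perimeter = 19.1334

Perimeter at t=0.28: 19.1334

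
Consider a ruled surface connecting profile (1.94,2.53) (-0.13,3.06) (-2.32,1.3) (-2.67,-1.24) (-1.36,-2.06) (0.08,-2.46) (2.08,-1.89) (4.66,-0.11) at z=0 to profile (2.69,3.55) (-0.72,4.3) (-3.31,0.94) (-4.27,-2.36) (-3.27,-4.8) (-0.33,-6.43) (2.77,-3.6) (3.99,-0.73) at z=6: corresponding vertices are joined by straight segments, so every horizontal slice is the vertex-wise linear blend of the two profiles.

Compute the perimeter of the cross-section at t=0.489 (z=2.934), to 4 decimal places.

Perimeter at t=0.489: 23.6840

Cross-section at t=0.489: each vertex is (1-t)·p0[i] + t·p1[i].
  v1: (1-0.489)·(1.94,2.53) + 0.489·(2.69,3.55) = (2.3068,3.0288)
  v2: (1-0.489)·(-0.13,3.06) + 0.489·(-0.72,4.3) = (-0.4185,3.6664)
  v3: (1-0.489)·(-2.32,1.3) + 0.489·(-3.31,0.94) = (-2.8041,1.1240)
  v4: (1-0.489)·(-2.67,-1.24) + 0.489·(-4.27,-2.36) = (-3.4524,-1.7877)
  v5: (1-0.489)·(-1.36,-2.06) + 0.489·(-3.27,-4.8) = (-2.2940,-3.3999)
  v6: (1-0.489)·(0.08,-2.46) + 0.489·(-0.33,-6.43) = (-0.1205,-4.4013)
  v7: (1-0.489)·(2.08,-1.89) + 0.489·(2.77,-3.6) = (2.4174,-2.7262)
  v8: (1-0.489)·(4.66,-0.11) + 0.489·(3.99,-0.73) = (4.3324,-0.4132)
Perimeter = Σ |v_{i+1} − v_i|:
  edge 1→2: √(-2.7253² + 0.6376²) = 2.7988 (running 2.7988)
  edge 2→3: √(-2.3856² + -2.5424²) = 3.4864 (running 6.2852)
  edge 3→4: √(-0.6483² + -2.9116²) = 2.9829 (running 9.2682)
  edge 4→5: √(1.1584² + -1.6122²) = 1.9852 (running 11.2534)
  edge 5→6: √(2.1735² + -1.0015²) = 2.3931 (running 13.6465)
  edge 6→7: √(2.5379² + 1.6751²) = 3.0409 (running 16.6874)
  edge 7→8: √(1.9150² + 2.3130²) = 3.0028 (running 19.6902)
  edge 8→1: √(-2.0256² + 3.4420²) = 3.9938 (running 23.6840)
Perimeter = 23.6840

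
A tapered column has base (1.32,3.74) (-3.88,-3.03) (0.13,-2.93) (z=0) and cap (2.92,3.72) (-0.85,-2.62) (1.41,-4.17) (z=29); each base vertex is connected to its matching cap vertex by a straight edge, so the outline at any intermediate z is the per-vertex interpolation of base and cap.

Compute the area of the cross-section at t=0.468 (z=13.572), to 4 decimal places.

Area at t=0.468: 12.0032

Cross-section at t=0.468: each vertex is (1-t)·p0[i] + t·p1[i].
  v1: (1-0.468)·(1.32,3.74) + 0.468·(2.92,3.72) = (2.0688,3.7306)
  v2: (1-0.468)·(-3.88,-3.03) + 0.468·(-0.85,-2.62) = (-2.4620,-2.8381)
  v3: (1-0.468)·(0.13,-2.93) + 0.468·(1.41,-4.17) = (0.7290,-3.5103)
Shoelace sum Σ(x_i·y_{i+1} − x_{i+1}·y_i):
  i=1: 2.0688·-2.8381 − -2.4620·3.7306 = +3.3132 (running +3.3132)
  i=2: -2.4620·-3.5103 − 0.7290·-2.8381 = +10.7114 (running +14.0246)
  i=3: 0.7290·3.7306 − 2.0688·-3.5103 = +9.9819 (running +24.0065)
Area = |Σ|/2 = |24.0065|/2 = 12.0032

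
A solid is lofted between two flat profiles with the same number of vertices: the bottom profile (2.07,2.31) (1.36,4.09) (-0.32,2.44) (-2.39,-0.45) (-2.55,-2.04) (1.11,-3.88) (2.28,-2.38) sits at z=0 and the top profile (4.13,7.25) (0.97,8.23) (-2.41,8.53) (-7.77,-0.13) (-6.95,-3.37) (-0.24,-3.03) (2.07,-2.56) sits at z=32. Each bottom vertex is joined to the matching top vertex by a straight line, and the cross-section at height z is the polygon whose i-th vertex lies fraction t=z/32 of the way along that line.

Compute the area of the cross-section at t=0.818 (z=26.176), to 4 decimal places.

Cross-section at t=0.818: each vertex is (1-t)·p0[i] + t·p1[i].
  v1: (1-0.818)·(2.07,2.31) + 0.818·(4.13,7.25) = (3.7551,6.3509)
  v2: (1-0.818)·(1.36,4.09) + 0.818·(0.97,8.23) = (1.0410,7.4765)
  v3: (1-0.818)·(-0.32,2.44) + 0.818·(-2.41,8.53) = (-2.0296,7.4216)
  v4: (1-0.818)·(-2.39,-0.45) + 0.818·(-7.77,-0.13) = (-6.7908,-0.1882)
  v5: (1-0.818)·(-2.55,-2.04) + 0.818·(-6.95,-3.37) = (-6.1492,-3.1279)
  v6: (1-0.818)·(1.11,-3.88) + 0.818·(-0.24,-3.03) = (0.0057,-3.1847)
  v7: (1-0.818)·(2.28,-2.38) + 0.818·(2.07,-2.56) = (2.1082,-2.5272)
Shoelace sum Σ(x_i·y_{i+1} − x_{i+1}·y_i):
  i=1: 3.7551·7.4765 − 1.0410·6.3509 = +21.4638 (running +21.4638)
  i=2: 1.0410·7.4216 − -2.0296·7.4765 = +22.9003 (running +44.3640)
  i=3: -2.0296·-0.1882 − -6.7908·7.4216 = +50.7811 (running +95.1451)
  i=4: -6.7908·-3.1279 − -6.1492·-0.1882 = +20.0838 (running +115.2289)
  i=5: -6.1492·-3.1847 − 0.0057·-3.1279 = +19.6012 (running +134.8301)
  i=6: 0.0057·-2.5272 − 2.1082·-3.1847 = +6.6996 (running +141.5297)
  i=7: 2.1082·6.3509 − 3.7551·-2.5272 = +22.8791 (running +164.4089)
Area = |Σ|/2 = |164.4089|/2 = 82.2044

Area at t=0.818: 82.2044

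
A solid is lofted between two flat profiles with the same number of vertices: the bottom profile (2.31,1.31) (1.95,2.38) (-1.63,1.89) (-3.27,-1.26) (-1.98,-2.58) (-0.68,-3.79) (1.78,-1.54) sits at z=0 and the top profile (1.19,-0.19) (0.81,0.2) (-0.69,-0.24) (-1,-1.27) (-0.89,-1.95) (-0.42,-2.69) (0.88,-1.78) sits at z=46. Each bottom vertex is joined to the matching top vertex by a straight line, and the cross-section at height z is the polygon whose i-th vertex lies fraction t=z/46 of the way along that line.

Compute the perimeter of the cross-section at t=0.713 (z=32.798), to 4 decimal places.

Perimeter at t=0.713: 10.7884

Cross-section at t=0.713: each vertex is (1-t)·p0[i] + t·p1[i].
  v1: (1-0.713)·(2.31,1.31) + 0.713·(1.19,-0.19) = (1.5114,0.2405)
  v2: (1-0.713)·(1.95,2.38) + 0.713·(0.81,0.2) = (1.1372,0.8257)
  v3: (1-0.713)·(-1.63,1.89) + 0.713·(-0.69,-0.24) = (-0.9598,0.3713)
  v4: (1-0.713)·(-3.27,-1.26) + 0.713·(-1,-1.27) = (-1.6515,-1.2671)
  v5: (1-0.713)·(-1.98,-2.58) + 0.713·(-0.89,-1.95) = (-1.2028,-2.1308)
  v6: (1-0.713)·(-0.68,-3.79) + 0.713·(-0.42,-2.69) = (-0.4946,-3.0057)
  v7: (1-0.713)·(1.78,-1.54) + 0.713·(0.88,-1.78) = (1.1383,-1.7111)
Perimeter = Σ |v_{i+1} − v_i|:
  edge 1→2: √(-0.3743² + 0.5852²) = 0.6946 (running 0.6946)
  edge 2→3: √(-2.0970² + -0.4543²) = 2.1456 (running 2.8402)
  edge 3→4: √(-0.6917² + -1.6384²) = 1.7785 (running 4.6187)
  edge 4→5: √(0.4487² + -0.8637²) = 0.9733 (running 5.5920)
  edge 5→6: √(0.7082² + -0.8749²) = 1.1256 (running 6.7176)
  edge 6→7: √(1.6329² + 1.2946²) = 2.0838 (running 8.8014)
  edge 7→1: √(0.3731² + 1.9516²) = 1.9870 (running 10.7884)
Perimeter = 10.7884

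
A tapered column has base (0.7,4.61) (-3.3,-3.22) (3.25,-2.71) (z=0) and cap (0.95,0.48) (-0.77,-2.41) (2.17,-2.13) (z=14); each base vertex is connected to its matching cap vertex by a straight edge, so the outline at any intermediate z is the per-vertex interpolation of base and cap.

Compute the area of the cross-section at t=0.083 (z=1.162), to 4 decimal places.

Area at t=0.083: 22.2534

Cross-section at t=0.083: each vertex is (1-t)·p0[i] + t·p1[i].
  v1: (1-0.083)·(0.7,4.61) + 0.083·(0.95,0.48) = (0.7208,4.2672)
  v2: (1-0.083)·(-3.3,-3.22) + 0.083·(-0.77,-2.41) = (-3.0900,-3.1528)
  v3: (1-0.083)·(3.25,-2.71) + 0.083·(2.17,-2.13) = (3.1604,-2.6619)
Shoelace sum Σ(x_i·y_{i+1} − x_{i+1}·y_i):
  i=1: 0.7208·-3.1528 − -3.0900·4.2672 = +10.9134 (running +10.9134)
  i=2: -3.0900·-2.6619 − 3.1604·-3.1528 = +18.1891 (running +29.1024)
  i=3: 3.1604·4.2672 − 0.7208·-2.6619 = +15.4045 (running +44.5069)
Area = |Σ|/2 = |44.5069|/2 = 22.2534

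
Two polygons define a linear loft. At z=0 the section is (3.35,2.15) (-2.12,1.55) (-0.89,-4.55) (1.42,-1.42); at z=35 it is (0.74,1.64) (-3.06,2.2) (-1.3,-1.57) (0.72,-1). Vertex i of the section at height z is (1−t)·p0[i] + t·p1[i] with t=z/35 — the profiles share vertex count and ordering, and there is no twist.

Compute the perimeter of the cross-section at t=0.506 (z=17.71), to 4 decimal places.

Perimeter at t=0.506: 15.8512

Cross-section at t=0.506: each vertex is (1-t)·p0[i] + t·p1[i].
  v1: (1-0.506)·(3.35,2.15) + 0.506·(0.74,1.64) = (2.0293,1.8919)
  v2: (1-0.506)·(-2.12,1.55) + 0.506·(-3.06,2.2) = (-2.5956,1.8789)
  v3: (1-0.506)·(-0.89,-4.55) + 0.506·(-1.3,-1.57) = (-1.0975,-3.0421)
  v4: (1-0.506)·(1.42,-1.42) + 0.506·(0.72,-1) = (1.0658,-1.2075)
Perimeter = Σ |v_{i+1} − v_i|:
  edge 1→2: √(-4.6250² + -0.0130²) = 4.6250 (running 4.6250)
  edge 2→3: √(1.4982² + -4.9210²) = 5.1440 (running 9.7690)
  edge 3→4: √(2.1633² + 1.8346²) = 2.8365 (running 12.6055)
  edge 4→1: √(0.9635² + 3.0994²) = 3.2457 (running 15.8512)
Perimeter = 15.8512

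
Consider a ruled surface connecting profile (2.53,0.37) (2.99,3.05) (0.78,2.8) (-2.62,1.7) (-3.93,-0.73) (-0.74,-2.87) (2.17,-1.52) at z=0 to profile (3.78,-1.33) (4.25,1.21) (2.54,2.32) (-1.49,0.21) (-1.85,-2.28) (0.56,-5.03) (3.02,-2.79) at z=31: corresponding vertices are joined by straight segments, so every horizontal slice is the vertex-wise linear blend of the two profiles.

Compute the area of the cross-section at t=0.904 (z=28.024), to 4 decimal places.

Cross-section at t=0.904: each vertex is (1-t)·p0[i] + t·p1[i].
  v1: (1-0.904)·(2.53,0.37) + 0.904·(3.78,-1.33) = (3.6600,-1.1668)
  v2: (1-0.904)·(2.99,3.05) + 0.904·(4.25,1.21) = (4.1290,1.3866)
  v3: (1-0.904)·(0.78,2.8) + 0.904·(2.54,2.32) = (2.3710,2.3661)
  v4: (1-0.904)·(-2.62,1.7) + 0.904·(-1.49,0.21) = (-1.5985,0.3530)
  v5: (1-0.904)·(-3.93,-0.73) + 0.904·(-1.85,-2.28) = (-2.0497,-2.1312)
  v6: (1-0.904)·(-0.74,-2.87) + 0.904·(0.56,-5.03) = (0.4352,-4.8226)
  v7: (1-0.904)·(2.17,-1.52) + 0.904·(3.02,-2.79) = (2.9384,-2.6681)
Shoelace sum Σ(x_i·y_{i+1} − x_{i+1}·y_i):
  i=1: 3.6600·1.3866 − 4.1290·-1.1668 = +9.8929 (running +9.8929)
  i=2: 4.1290·2.3661 − 2.3710·1.3866 = +6.4819 (running +16.3747)
  i=3: 2.3710·0.3530 − -1.5985·2.3661 = +4.6192 (running +20.9939)
  i=4: -1.5985·-2.1312 − -2.0497·0.3530 = +4.1303 (running +25.1242)
  i=5: -2.0497·-4.8226 − 0.4352·-2.1312 = +10.8124 (running +35.9366)
  i=6: 0.4352·-2.6681 − 2.9384·-4.8226 = +13.0097 (running +48.9463)
  i=7: 2.9384·-1.1668 − 3.6600·-2.6681 = +6.3366 (running +55.2829)
Area = |Σ|/2 = |55.2829|/2 = 27.6415

Area at t=0.904: 27.6415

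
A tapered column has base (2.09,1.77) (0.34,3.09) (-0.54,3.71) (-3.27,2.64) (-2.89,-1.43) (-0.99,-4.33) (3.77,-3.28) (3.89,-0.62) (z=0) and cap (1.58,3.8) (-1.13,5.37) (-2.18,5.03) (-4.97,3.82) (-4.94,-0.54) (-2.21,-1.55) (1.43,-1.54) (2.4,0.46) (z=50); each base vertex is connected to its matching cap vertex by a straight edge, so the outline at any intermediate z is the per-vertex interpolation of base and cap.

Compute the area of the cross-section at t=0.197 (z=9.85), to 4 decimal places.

Area at t=0.197: 40.4391

Cross-section at t=0.197: each vertex is (1-t)·p0[i] + t·p1[i].
  v1: (1-0.197)·(2.09,1.77) + 0.197·(1.58,3.8) = (1.9895,2.1699)
  v2: (1-0.197)·(0.34,3.09) + 0.197·(-1.13,5.37) = (0.0504,3.5392)
  v3: (1-0.197)·(-0.54,3.71) + 0.197·(-2.18,5.03) = (-0.8631,3.9700)
  v4: (1-0.197)·(-3.27,2.64) + 0.197·(-4.97,3.82) = (-3.6049,2.8725)
  v5: (1-0.197)·(-2.89,-1.43) + 0.197·(-4.94,-0.54) = (-3.2938,-1.2547)
  v6: (1-0.197)·(-0.99,-4.33) + 0.197·(-2.21,-1.55) = (-1.2303,-3.7823)
  v7: (1-0.197)·(3.77,-3.28) + 0.197·(1.43,-1.54) = (3.3090,-2.9372)
  v8: (1-0.197)·(3.89,-0.62) + 0.197·(2.4,0.46) = (3.5965,-0.4072)
Shoelace sum Σ(x_i·y_{i+1} − x_{i+1}·y_i):
  i=1: 1.9895·3.5392 − 0.0504·2.1699 = +6.9319 (running +6.9319)
  i=2: 0.0504·3.9700 − -0.8631·3.5392 = +3.2547 (running +10.1866)
  i=3: -0.8631·2.8725 − -3.6049·3.9700 = +11.8324 (running +22.0190)
  i=4: -3.6049·-1.2547 − -3.2938·2.8725 = +13.9844 (running +36.0034)
  i=5: -3.2938·-3.7823 − -1.2303·-1.2547 = +10.9148 (running +46.9182)
  i=6: -1.2303·-2.9372 − 3.3090·-3.7823 = +16.1296 (running +63.0478)
  i=7: 3.3090·-0.4072 − 3.5965·-2.9372 = +9.2161 (running +72.2639)
  i=8: 3.5965·2.1699 − 1.9895·-0.4072 = +8.6142 (running +80.8781)
Area = |Σ|/2 = |80.8781|/2 = 40.4391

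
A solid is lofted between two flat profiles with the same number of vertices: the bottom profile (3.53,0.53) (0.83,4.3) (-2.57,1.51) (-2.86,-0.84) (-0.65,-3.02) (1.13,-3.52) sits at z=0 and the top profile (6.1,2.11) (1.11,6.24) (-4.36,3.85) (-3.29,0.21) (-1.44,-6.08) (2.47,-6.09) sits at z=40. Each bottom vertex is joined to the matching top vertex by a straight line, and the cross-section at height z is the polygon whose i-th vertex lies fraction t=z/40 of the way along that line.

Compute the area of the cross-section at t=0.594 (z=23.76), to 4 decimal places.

Cross-section at t=0.594: each vertex is (1-t)·p0[i] + t·p1[i].
  v1: (1-0.594)·(3.53,0.53) + 0.594·(6.1,2.11) = (5.0566,1.4685)
  v2: (1-0.594)·(0.83,4.3) + 0.594·(1.11,6.24) = (0.9963,5.4524)
  v3: (1-0.594)·(-2.57,1.51) + 0.594·(-4.36,3.85) = (-3.6333,2.9000)
  v4: (1-0.594)·(-2.86,-0.84) + 0.594·(-3.29,0.21) = (-3.1154,-0.2163)
  v5: (1-0.594)·(-0.65,-3.02) + 0.594·(-1.44,-6.08) = (-1.1193,-4.8376)
  v6: (1-0.594)·(1.13,-3.52) + 0.594·(2.47,-6.09) = (1.9260,-5.0466)
Shoelace sum Σ(x_i·y_{i+1} − x_{i+1}·y_i):
  i=1: 5.0566·5.4524 − 0.9963·1.4685 = +26.1072 (running +26.1072)
  i=2: 0.9963·2.9000 − -3.6333·5.4524 = +22.6991 (running +48.8063)
  i=3: -3.6333·-0.2163 − -3.1154·2.9000 = +9.8205 (running +58.6268)
  i=4: -3.1154·-4.8376 − -1.1193·-0.2163 = +14.8292 (running +73.4560)
  i=5: -1.1193·-5.0466 − 1.9260·-4.8376 = +14.9655 (running +88.4215)
  i=6: 1.9260·1.4685 − 5.0566·-5.0466 = +28.3467 (running +116.7682)
Area = |Σ|/2 = |116.7682|/2 = 58.3841

Area at t=0.594: 58.3841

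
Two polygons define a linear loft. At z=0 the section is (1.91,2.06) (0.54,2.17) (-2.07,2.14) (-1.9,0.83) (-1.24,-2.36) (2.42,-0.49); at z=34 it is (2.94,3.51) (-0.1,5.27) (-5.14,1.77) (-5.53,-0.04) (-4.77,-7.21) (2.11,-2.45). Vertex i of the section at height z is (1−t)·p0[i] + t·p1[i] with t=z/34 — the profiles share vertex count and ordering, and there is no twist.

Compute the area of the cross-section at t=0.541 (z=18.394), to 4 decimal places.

Area at t=0.541: 38.2762

Cross-section at t=0.541: each vertex is (1-t)·p0[i] + t·p1[i].
  v1: (1-0.541)·(1.91,2.06) + 0.541·(2.94,3.51) = (2.4672,2.8445)
  v2: (1-0.541)·(0.54,2.17) + 0.541·(-0.1,5.27) = (0.1938,3.8471)
  v3: (1-0.541)·(-2.07,2.14) + 0.541·(-5.14,1.77) = (-3.7309,1.9398)
  v4: (1-0.541)·(-1.9,0.83) + 0.541·(-5.53,-0.04) = (-3.8638,0.3593)
  v5: (1-0.541)·(-1.24,-2.36) + 0.541·(-4.77,-7.21) = (-3.1497,-4.9839)
  v6: (1-0.541)·(2.42,-0.49) + 0.541·(2.11,-2.45) = (2.2523,-1.5504)
Shoelace sum Σ(x_i·y_{i+1} − x_{i+1}·y_i):
  i=1: 2.4672·3.8471 − 0.1938·2.8445 = +8.9405 (running +8.9405)
  i=2: 0.1938·1.9398 − -3.7309·3.8471 = +14.7289 (running +23.6694)
  i=3: -3.7309·0.3593 − -3.8638·1.9398 = +6.1546 (running +29.8240)
  i=4: -3.8638·-4.9839 − -3.1497·0.3593 = +20.3885 (running +50.2125)
  i=5: -3.1497·-1.5504 − 2.2523·-4.9839 = +16.1083 (running +66.3208)
  i=6: 2.2523·2.8445 − 2.4672·-1.5504 = +10.2316 (running +76.5524)
Area = |Σ|/2 = |76.5524|/2 = 38.2762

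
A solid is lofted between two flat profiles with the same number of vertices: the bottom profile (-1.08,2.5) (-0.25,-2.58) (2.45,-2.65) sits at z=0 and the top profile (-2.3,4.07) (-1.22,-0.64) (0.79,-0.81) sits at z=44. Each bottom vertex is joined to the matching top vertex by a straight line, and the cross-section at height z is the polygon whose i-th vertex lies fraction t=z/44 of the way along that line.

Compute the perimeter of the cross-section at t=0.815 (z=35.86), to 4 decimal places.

Perimeter at t=0.815: 12.8939

Cross-section at t=0.815: each vertex is (1-t)·p0[i] + t·p1[i].
  v1: (1-0.815)·(-1.08,2.5) + 0.815·(-2.3,4.07) = (-2.0743,3.7796)
  v2: (1-0.815)·(-0.25,-2.58) + 0.815·(-1.22,-0.64) = (-1.0406,-0.9989)
  v3: (1-0.815)·(2.45,-2.65) + 0.815·(0.79,-0.81) = (1.0971,-1.1504)
Perimeter = Σ |v_{i+1} − v_i|:
  edge 1→2: √(1.0337² + -4.7785²) = 4.8890 (running 4.8890)
  edge 2→3: √(2.1377² + -0.1515²) = 2.1430 (running 7.0320)
  edge 3→1: √(-3.1714² + 4.9300²) = 5.8619 (running 12.8939)
Perimeter = 12.8939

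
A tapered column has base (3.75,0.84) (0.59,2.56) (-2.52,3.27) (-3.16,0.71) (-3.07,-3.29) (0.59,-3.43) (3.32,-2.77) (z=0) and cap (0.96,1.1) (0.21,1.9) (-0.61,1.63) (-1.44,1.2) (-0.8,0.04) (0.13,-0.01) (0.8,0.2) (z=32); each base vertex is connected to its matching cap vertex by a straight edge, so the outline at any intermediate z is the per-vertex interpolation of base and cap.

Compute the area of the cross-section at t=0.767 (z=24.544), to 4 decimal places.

Cross-section at t=0.767: each vertex is (1-t)·p0[i] + t·p1[i].
  v1: (1-0.767)·(3.75,0.84) + 0.767·(0.96,1.1) = (1.6101,1.0394)
  v2: (1-0.767)·(0.59,2.56) + 0.767·(0.21,1.9) = (0.2985,2.0538)
  v3: (1-0.767)·(-2.52,3.27) + 0.767·(-0.61,1.63) = (-1.0550,2.0121)
  v4: (1-0.767)·(-3.16,0.71) + 0.767·(-1.44,1.2) = (-1.8408,1.0858)
  v5: (1-0.767)·(-3.07,-3.29) + 0.767·(-0.8,0.04) = (-1.3289,-0.7359)
  v6: (1-0.767)·(0.59,-3.43) + 0.767·(0.13,-0.01) = (0.2372,-0.8069)
  v7: (1-0.767)·(3.32,-2.77) + 0.767·(0.8,0.2) = (1.3872,-0.4920)
Shoelace sum Σ(x_i·y_{i+1} − x_{i+1}·y_i):
  i=1: 1.6101·2.0538 − 0.2985·1.0394 = +2.9964 (running +2.9964)
  i=2: 0.2985·2.0121 − -1.0550·2.0538 = +2.7675 (running +5.7639)
  i=3: -1.0550·1.0858 − -1.8408·2.0121 = +2.5582 (running +8.3222)
  i=4: -1.8408·-0.7359 − -1.3289·1.0858 = +2.7976 (running +11.1197)
  i=5: -1.3289·-0.8069 − 0.2372·-0.7359 = +1.2468 (running +12.3665)
  i=6: 0.2372·-0.4920 − 1.3872·-0.8069 = +1.0025 (running +13.3691)
  i=7: 1.3872·1.0394 − 1.6101·-0.4920 = +2.2340 (running +15.6031)
Area = |Σ|/2 = |15.6031|/2 = 7.8015

Area at t=0.767: 7.8015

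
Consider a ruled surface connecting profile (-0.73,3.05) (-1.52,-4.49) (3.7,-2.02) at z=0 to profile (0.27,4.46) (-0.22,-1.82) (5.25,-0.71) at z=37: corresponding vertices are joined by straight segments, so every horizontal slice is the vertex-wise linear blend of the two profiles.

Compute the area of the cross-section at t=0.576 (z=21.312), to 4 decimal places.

Area at t=0.576: 17.7553

Cross-section at t=0.576: each vertex is (1-t)·p0[i] + t·p1[i].
  v1: (1-0.576)·(-0.73,3.05) + 0.576·(0.27,4.46) = (-0.1540,3.8622)
  v2: (1-0.576)·(-1.52,-4.49) + 0.576·(-0.22,-1.82) = (-0.7712,-2.9521)
  v3: (1-0.576)·(3.7,-2.02) + 0.576·(5.25,-0.71) = (4.5928,-1.2654)
Shoelace sum Σ(x_i·y_{i+1} − x_{i+1}·y_i):
  i=1: -0.1540·-2.9521 − -0.7712·3.8622 = +3.4331 (running +3.4331)
  i=2: -0.7712·-1.2654 − 4.5928·-2.9521 = +14.5342 (running +17.9673)
  i=3: 4.5928·3.8622 − -0.1540·-1.2654 = +17.5433 (running +35.5106)
Area = |Σ|/2 = |35.5106|/2 = 17.7553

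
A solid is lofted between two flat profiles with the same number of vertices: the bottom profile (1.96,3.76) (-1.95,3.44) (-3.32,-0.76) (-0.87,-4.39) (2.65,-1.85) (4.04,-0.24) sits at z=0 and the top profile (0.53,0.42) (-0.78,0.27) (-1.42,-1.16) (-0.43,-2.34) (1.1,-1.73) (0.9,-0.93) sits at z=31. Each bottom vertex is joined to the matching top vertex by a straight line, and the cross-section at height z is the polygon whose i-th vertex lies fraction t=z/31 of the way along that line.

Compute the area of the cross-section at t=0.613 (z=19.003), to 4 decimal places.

Area at t=0.613: 13.8559

Cross-section at t=0.613: each vertex is (1-t)·p0[i] + t·p1[i].
  v1: (1-0.613)·(1.96,3.76) + 0.613·(0.53,0.42) = (1.0834,1.7126)
  v2: (1-0.613)·(-1.95,3.44) + 0.613·(-0.78,0.27) = (-1.2328,1.4968)
  v3: (1-0.613)·(-3.32,-0.76) + 0.613·(-1.42,-1.16) = (-2.1553,-1.0052)
  v4: (1-0.613)·(-0.87,-4.39) + 0.613·(-0.43,-2.34) = (-0.6003,-3.1333)
  v5: (1-0.613)·(2.65,-1.85) + 0.613·(1.1,-1.73) = (1.6999,-1.7764)
  v6: (1-0.613)·(4.04,-0.24) + 0.613·(0.9,-0.93) = (2.1152,-0.6630)
Shoelace sum Σ(x_i·y_{i+1} − x_{i+1}·y_i):
  i=1: 1.0834·1.4968 − -1.2328·1.7126 = +3.7329 (running +3.7329)
  i=2: -1.2328·-1.0052 − -2.1553·1.4968 = +4.4652 (running +8.1981)
  i=3: -2.1553·-3.1333 − -0.6003·-1.0052 = +6.1499 (running +14.3480)
  i=4: -0.6003·-1.7764 − 1.6999·-3.1333 = +6.3926 (running +20.7406)
  i=5: 1.6999·-0.6630 − 2.1152·-1.7764 = +2.6305 (running +23.3712)
  i=6: 2.1152·1.7126 − 1.0834·-0.6630 = +4.3407 (running +27.7118)
Area = |Σ|/2 = |27.7118|/2 = 13.8559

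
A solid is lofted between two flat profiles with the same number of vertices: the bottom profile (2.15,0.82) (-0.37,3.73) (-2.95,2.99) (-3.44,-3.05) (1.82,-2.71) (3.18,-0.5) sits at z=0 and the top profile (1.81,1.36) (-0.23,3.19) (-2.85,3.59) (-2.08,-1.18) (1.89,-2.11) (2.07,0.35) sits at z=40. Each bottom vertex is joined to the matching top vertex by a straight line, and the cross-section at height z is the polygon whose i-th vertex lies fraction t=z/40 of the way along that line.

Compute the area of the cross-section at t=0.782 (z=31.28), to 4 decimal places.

Area at t=0.782: 22.1434

Cross-section at t=0.782: each vertex is (1-t)·p0[i] + t·p1[i].
  v1: (1-0.782)·(2.15,0.82) + 0.782·(1.81,1.36) = (1.8841,1.2423)
  v2: (1-0.782)·(-0.37,3.73) + 0.782·(-0.23,3.19) = (-0.2605,3.3077)
  v3: (1-0.782)·(-2.95,2.99) + 0.782·(-2.85,3.59) = (-2.8718,3.4592)
  v4: (1-0.782)·(-3.44,-3.05) + 0.782·(-2.08,-1.18) = (-2.3765,-1.5877)
  v5: (1-0.782)·(1.82,-2.71) + 0.782·(1.89,-2.11) = (1.8747,-2.2408)
  v6: (1-0.782)·(3.18,-0.5) + 0.782·(2.07,0.35) = (2.3120,0.1647)
Shoelace sum Σ(x_i·y_{i+1} − x_{i+1}·y_i):
  i=1: 1.8841·3.3077 − -0.2605·1.2423 = +6.5558 (running +6.5558)
  i=2: -0.2605·3.4592 − -2.8718·3.3077 = +8.5979 (running +15.1537)
  i=3: -2.8718·-1.5877 − -2.3765·3.4592 = +12.7802 (running +27.9339)
  i=4: -2.3765·-2.2408 − 1.8747·-1.5877 = +8.3017 (running +36.2355)
  i=5: 1.8747·0.1647 − 2.3120·-2.2408 = +5.4895 (running +41.7250)
  i=6: 2.3120·1.2423 − 1.8841·0.1647 = +2.5618 (running +44.2868)
Area = |Σ|/2 = |44.2868|/2 = 22.1434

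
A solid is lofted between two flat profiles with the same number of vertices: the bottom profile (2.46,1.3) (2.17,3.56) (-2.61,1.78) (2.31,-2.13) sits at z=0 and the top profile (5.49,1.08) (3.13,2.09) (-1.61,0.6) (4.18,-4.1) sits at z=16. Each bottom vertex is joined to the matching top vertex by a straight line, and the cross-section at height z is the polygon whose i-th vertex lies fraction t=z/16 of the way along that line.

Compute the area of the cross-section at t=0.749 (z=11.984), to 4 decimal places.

Area at t=0.749: 20.0821

Cross-section at t=0.749: each vertex is (1-t)·p0[i] + t·p1[i].
  v1: (1-0.749)·(2.46,1.3) + 0.749·(5.49,1.08) = (4.7295,1.1352)
  v2: (1-0.749)·(2.17,3.56) + 0.749·(3.13,2.09) = (2.8890,2.4590)
  v3: (1-0.749)·(-2.61,1.78) + 0.749·(-1.61,0.6) = (-1.8610,0.8962)
  v4: (1-0.749)·(2.31,-2.13) + 0.749·(4.18,-4.1) = (3.7106,-3.6055)
Shoelace sum Σ(x_i·y_{i+1} − x_{i+1}·y_i):
  i=1: 4.7295·2.4590 − 2.8890·1.1352 = +8.3499 (running +8.3499)
  i=2: 2.8890·0.8962 − -1.8610·2.4590 = +7.1652 (running +15.5152)
  i=3: -1.8610·-3.6055 − 3.7106·0.8962 = +3.3845 (running +18.8997)
  i=4: 3.7106·1.1352 − 4.7295·-3.6055 = +21.2646 (running +40.1643)
Area = |Σ|/2 = |40.1643|/2 = 20.0821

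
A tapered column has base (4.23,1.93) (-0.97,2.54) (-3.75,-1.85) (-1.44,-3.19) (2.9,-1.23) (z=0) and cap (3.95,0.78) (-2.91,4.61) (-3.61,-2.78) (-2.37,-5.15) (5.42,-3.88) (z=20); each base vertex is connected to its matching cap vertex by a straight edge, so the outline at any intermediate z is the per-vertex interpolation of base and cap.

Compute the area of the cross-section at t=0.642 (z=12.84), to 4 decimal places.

Cross-section at t=0.642: each vertex is (1-t)·p0[i] + t·p1[i].
  v1: (1-0.642)·(4.23,1.93) + 0.642·(3.95,0.78) = (4.0502,1.1917)
  v2: (1-0.642)·(-0.97,2.54) + 0.642·(-2.91,4.61) = (-2.2155,3.8689)
  v3: (1-0.642)·(-3.75,-1.85) + 0.642·(-3.61,-2.78) = (-3.6601,-2.4471)
  v4: (1-0.642)·(-1.44,-3.19) + 0.642·(-2.37,-5.15) = (-2.0371,-4.4483)
  v5: (1-0.642)·(2.9,-1.23) + 0.642·(5.42,-3.88) = (4.5178,-2.9313)
Shoelace sum Σ(x_i·y_{i+1} − x_{i+1}·y_i):
  i=1: 4.0502·3.8689 − -2.2155·1.1917 = +18.3103 (running +18.3103)
  i=2: -2.2155·-2.4471 − -3.6601·3.8689 = +19.5822 (running +37.8925)
  i=3: -3.6601·-4.4483 − -2.0371·-2.4471 = +11.2966 (running +49.1891)
  i=4: -2.0371·-2.9313 − 4.5178·-4.4483 = +26.0680 (running +75.2571)
  i=5: 4.5178·1.1917 − 4.0502·-2.9313 = +17.2564 (running +92.5135)
Area = |Σ|/2 = |92.5135|/2 = 46.2568

Area at t=0.642: 46.2568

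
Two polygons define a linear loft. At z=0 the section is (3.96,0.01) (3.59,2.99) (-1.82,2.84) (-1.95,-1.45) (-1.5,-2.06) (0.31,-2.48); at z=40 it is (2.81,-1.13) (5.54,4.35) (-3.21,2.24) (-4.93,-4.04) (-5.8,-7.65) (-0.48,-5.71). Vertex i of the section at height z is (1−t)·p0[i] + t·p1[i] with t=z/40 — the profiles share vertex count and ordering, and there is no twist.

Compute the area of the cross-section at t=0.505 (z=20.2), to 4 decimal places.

Cross-section at t=0.505: each vertex is (1-t)·p0[i] + t·p1[i].
  v1: (1-0.505)·(3.96,0.01) + 0.505·(2.81,-1.13) = (3.3792,-0.5657)
  v2: (1-0.505)·(3.59,2.99) + 0.505·(5.54,4.35) = (4.5747,3.6768)
  v3: (1-0.505)·(-1.82,2.84) + 0.505·(-3.21,2.24) = (-2.5220,2.5370)
  v4: (1-0.505)·(-1.95,-1.45) + 0.505·(-4.93,-4.04) = (-3.4549,-2.7580)
  v5: (1-0.505)·(-1.5,-2.06) + 0.505·(-5.8,-7.65) = (-3.6715,-4.8830)
  v6: (1-0.505)·(0.31,-2.48) + 0.505·(-0.48,-5.71) = (-0.0890,-4.1112)
Shoelace sum Σ(x_i·y_{i+1} − x_{i+1}·y_i):
  i=1: 3.3792·3.6768 − 4.5747·-0.5657 = +15.0128 (running +15.0128)
  i=2: 4.5747·2.5370 − -2.5220·3.6768 = +20.8788 (running +35.8916)
  i=3: -2.5220·-2.7580 − -3.4549·2.5370 = +15.7205 (running +51.6121)
  i=4: -3.4549·-4.8830 − -3.6715·-2.7580 = +6.7443 (running +58.3564)
  i=5: -3.6715·-4.1112 − -0.0890·-4.8830 = +14.6597 (running +73.0161)
  i=6: -0.0890·-0.5657 − 3.3792·-4.1112 = +13.9429 (running +86.9591)
Area = |Σ|/2 = |86.9591|/2 = 43.4795

Area at t=0.505: 43.4795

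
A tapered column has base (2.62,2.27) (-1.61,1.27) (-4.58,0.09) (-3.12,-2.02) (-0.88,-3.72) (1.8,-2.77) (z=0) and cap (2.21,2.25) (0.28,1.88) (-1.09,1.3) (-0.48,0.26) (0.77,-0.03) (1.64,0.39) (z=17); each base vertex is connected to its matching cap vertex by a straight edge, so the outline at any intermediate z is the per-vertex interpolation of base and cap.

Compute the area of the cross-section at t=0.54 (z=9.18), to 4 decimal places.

Cross-section at t=0.54: each vertex is (1-t)·p0[i] + t·p1[i].
  v1: (1-0.54)·(2.62,2.27) + 0.54·(2.21,2.25) = (2.3986,2.2592)
  v2: (1-0.54)·(-1.61,1.27) + 0.54·(0.28,1.88) = (-0.5894,1.5994)
  v3: (1-0.54)·(-4.58,0.09) + 0.54·(-1.09,1.3) = (-2.6954,0.7434)
  v4: (1-0.54)·(-3.12,-2.02) + 0.54·(-0.48,0.26) = (-1.6944,-0.7888)
  v5: (1-0.54)·(-0.88,-3.72) + 0.54·(0.77,-0.03) = (0.0110,-1.7274)
  v6: (1-0.54)·(1.8,-2.77) + 0.54·(1.64,0.39) = (1.7136,-1.0636)
Shoelace sum Σ(x_i·y_{i+1} − x_{i+1}·y_i):
  i=1: 2.3986·1.5994 − -0.5894·2.2592 = +5.1679 (running +5.1679)
  i=2: -0.5894·0.7434 − -2.6954·1.5994 = +3.8729 (running +9.0408)
  i=3: -2.6954·-0.7888 − -1.6944·0.7434 = +3.3857 (running +12.4265)
  i=4: -1.6944·-1.7274 − 0.0110·-0.7888 = +2.9356 (running +15.3621)
  i=5: 0.0110·-1.0636 − 1.7136·-1.7274 = +2.9484 (running +18.3105)
  i=6: 1.7136·2.2592 − 2.3986·-1.0636 = +6.4225 (running +24.7330)
Area = |Σ|/2 = |24.7330|/2 = 12.3665

Area at t=0.54: 12.3665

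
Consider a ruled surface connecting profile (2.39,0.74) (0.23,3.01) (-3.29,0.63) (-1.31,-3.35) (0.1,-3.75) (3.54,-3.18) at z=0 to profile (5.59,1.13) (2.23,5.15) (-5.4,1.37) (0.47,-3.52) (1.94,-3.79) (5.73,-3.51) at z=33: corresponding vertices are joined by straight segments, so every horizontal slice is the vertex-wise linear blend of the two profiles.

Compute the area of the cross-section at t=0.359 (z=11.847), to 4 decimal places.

Cross-section at t=0.359: each vertex is (1-t)·p0[i] + t·p1[i].
  v1: (1-0.359)·(2.39,0.74) + 0.359·(5.59,1.13) = (3.5388,0.8800)
  v2: (1-0.359)·(0.23,3.01) + 0.359·(2.23,5.15) = (0.9480,3.7783)
  v3: (1-0.359)·(-3.29,0.63) + 0.359·(-5.4,1.37) = (-4.0475,0.8957)
  v4: (1-0.359)·(-1.31,-3.35) + 0.359·(0.47,-3.52) = (-0.6710,-3.4110)
  v5: (1-0.359)·(0.1,-3.75) + 0.359·(1.94,-3.79) = (0.7606,-3.7644)
  v6: (1-0.359)·(3.54,-3.18) + 0.359·(5.73,-3.51) = (4.3262,-3.2985)
Shoelace sum Σ(x_i·y_{i+1} − x_{i+1}·y_i):
  i=1: 3.5388·3.7783 − 0.9480·0.8800 = +12.5363 (running +12.5363)
  i=2: 0.9480·0.8957 − -4.0475·3.7783 = +16.1416 (running +28.6778)
  i=3: -4.0475·-3.4110 − -0.6710·0.8957 = +14.4071 (running +43.0849)
  i=4: -0.6710·-3.7644 − 0.7606·-3.4110 = +5.1201 (running +48.2050)
  i=5: 0.7606·-3.2985 − 4.3262·-3.7644 = +13.7767 (running +61.9817)
  i=6: 4.3262·0.8800 − 3.5388·-3.2985 = +15.4797 (running +77.4615)
Area = |Σ|/2 = |77.4615|/2 = 38.7307

Area at t=0.359: 38.7307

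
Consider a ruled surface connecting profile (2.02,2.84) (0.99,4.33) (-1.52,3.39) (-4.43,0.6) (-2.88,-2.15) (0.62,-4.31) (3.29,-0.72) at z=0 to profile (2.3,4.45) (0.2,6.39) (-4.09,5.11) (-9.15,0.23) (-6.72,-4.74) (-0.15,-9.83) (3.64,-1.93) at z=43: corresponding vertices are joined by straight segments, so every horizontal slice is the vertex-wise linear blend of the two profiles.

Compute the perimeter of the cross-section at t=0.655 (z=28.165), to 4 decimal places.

Cross-section at t=0.655: each vertex is (1-t)·p0[i] + t·p1[i].
  v1: (1-0.655)·(2.02,2.84) + 0.655·(2.3,4.45) = (2.2034,3.8946)
  v2: (1-0.655)·(0.99,4.33) + 0.655·(0.2,6.39) = (0.4725,5.6793)
  v3: (1-0.655)·(-1.52,3.39) + 0.655·(-4.09,5.11) = (-3.2033,4.5166)
  v4: (1-0.655)·(-4.43,0.6) + 0.655·(-9.15,0.23) = (-7.5216,0.3577)
  v5: (1-0.655)·(-2.88,-2.15) + 0.655·(-6.72,-4.74) = (-5.3952,-3.8464)
  v6: (1-0.655)·(0.62,-4.31) + 0.655·(-0.15,-9.83) = (0.1156,-7.9256)
  v7: (1-0.655)·(3.29,-0.72) + 0.655·(3.64,-1.93) = (3.5193,-1.5126)
Perimeter = Σ |v_{i+1} − v_i|:
  edge 1→2: √(-1.7308² + 1.7848²) = 2.4862 (running 2.4862)
  edge 2→3: √(-3.6759² + -1.1627²) = 3.8554 (running 6.3416)
  edge 3→4: √(-4.3183² + -4.1590²) = 5.9953 (running 12.3369)
  edge 4→5: √(2.1264² + -4.2041²) = 4.7113 (running 17.0482)
  edge 5→6: √(5.5108² + -4.0791²) = 6.8563 (running 23.9045)
  edge 6→7: √(3.4036² + 6.4130²) = 7.2603 (running 31.1648)
  edge 7→1: √(-1.3159² + 5.4071²) = 5.5649 (running 36.7297)
Perimeter = 36.7297

Perimeter at t=0.655: 36.7297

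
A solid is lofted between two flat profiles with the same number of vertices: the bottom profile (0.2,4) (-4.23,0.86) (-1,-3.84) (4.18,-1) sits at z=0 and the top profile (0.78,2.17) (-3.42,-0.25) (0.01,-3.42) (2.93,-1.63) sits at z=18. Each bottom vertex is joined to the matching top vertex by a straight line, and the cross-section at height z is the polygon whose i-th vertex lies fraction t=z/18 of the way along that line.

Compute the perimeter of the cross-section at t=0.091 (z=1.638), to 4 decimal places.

Perimeter at t=0.091: 22.8574

Cross-section at t=0.091: each vertex is (1-t)·p0[i] + t·p1[i].
  v1: (1-0.091)·(0.2,4) + 0.091·(0.78,2.17) = (0.2528,3.8335)
  v2: (1-0.091)·(-4.23,0.86) + 0.091·(-3.42,-0.25) = (-4.1563,0.7590)
  v3: (1-0.091)·(-1,-3.84) + 0.091·(0.01,-3.42) = (-0.9081,-3.8018)
  v4: (1-0.091)·(4.18,-1) + 0.091·(2.93,-1.63) = (4.0663,-1.0573)
Perimeter = Σ |v_{i+1} − v_i|:
  edge 1→2: √(-4.4091² + -3.0745²) = 5.3752 (running 5.3752)
  edge 2→3: √(3.2482² + -4.5608²) = 5.5992 (running 10.9744)
  edge 3→4: √(4.9743² + 2.7444²) = 5.6812 (running 16.6556)
  edge 4→1: √(-3.8135² + 4.8908²) = 6.2018 (running 22.8574)
Perimeter = 22.8574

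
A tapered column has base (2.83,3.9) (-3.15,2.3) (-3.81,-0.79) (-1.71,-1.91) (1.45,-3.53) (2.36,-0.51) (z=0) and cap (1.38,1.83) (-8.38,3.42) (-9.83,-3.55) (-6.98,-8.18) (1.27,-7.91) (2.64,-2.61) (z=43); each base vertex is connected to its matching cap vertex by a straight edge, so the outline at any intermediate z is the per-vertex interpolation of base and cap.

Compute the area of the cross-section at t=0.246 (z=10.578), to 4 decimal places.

Area at t=0.246: 47.3178

Cross-section at t=0.246: each vertex is (1-t)·p0[i] + t·p1[i].
  v1: (1-0.246)·(2.83,3.9) + 0.246·(1.38,1.83) = (2.4733,3.3908)
  v2: (1-0.246)·(-3.15,2.3) + 0.246·(-8.38,3.42) = (-4.4366,2.5755)
  v3: (1-0.246)·(-3.81,-0.79) + 0.246·(-9.83,-3.55) = (-5.2909,-1.4690)
  v4: (1-0.246)·(-1.71,-1.91) + 0.246·(-6.98,-8.18) = (-3.0064,-3.4524)
  v5: (1-0.246)·(1.45,-3.53) + 0.246·(1.27,-7.91) = (1.4057,-4.6075)
  v6: (1-0.246)·(2.36,-0.51) + 0.246·(2.64,-2.61) = (2.4289,-1.0266)
Shoelace sum Σ(x_i·y_{i+1} − x_{i+1}·y_i):
  i=1: 2.4733·2.5755 − -4.4366·3.3908 = +21.4135 (running +21.4135)
  i=2: -4.4366·-1.4690 − -5.2909·2.5755 = +20.1440 (running +41.5575)
  i=3: -5.2909·-3.4524 − -3.0064·-1.4690 = +13.8502 (running +55.4077)
  i=4: -3.0064·-4.6075 − 1.4057·-3.4524 = +18.7052 (running +74.1129)
  i=5: 1.4057·-1.0266 − 2.4289·-4.6075 = +9.7479 (running +83.8608)
  i=6: 2.4289·3.3908 − 2.4733·-1.0266 = +10.7749 (running +94.6356)
Area = |Σ|/2 = |94.6356|/2 = 47.3178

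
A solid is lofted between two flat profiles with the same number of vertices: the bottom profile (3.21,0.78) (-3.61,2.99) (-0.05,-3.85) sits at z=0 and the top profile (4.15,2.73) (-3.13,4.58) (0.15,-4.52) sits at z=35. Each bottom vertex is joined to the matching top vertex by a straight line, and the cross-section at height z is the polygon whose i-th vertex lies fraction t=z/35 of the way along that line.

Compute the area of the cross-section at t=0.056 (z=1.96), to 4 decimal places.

Area at t=0.056: 19.9650

Cross-section at t=0.056: each vertex is (1-t)·p0[i] + t·p1[i].
  v1: (1-0.056)·(3.21,0.78) + 0.056·(4.15,2.73) = (3.2626,0.8892)
  v2: (1-0.056)·(-3.61,2.99) + 0.056·(-3.13,4.58) = (-3.5831,3.0790)
  v3: (1-0.056)·(-0.05,-3.85) + 0.056·(0.15,-4.52) = (-0.0388,-3.8875)
Shoelace sum Σ(x_i·y_{i+1} − x_{i+1}·y_i):
  i=1: 3.2626·3.0790 − -3.5831·0.8892 = +13.2319 (running +13.2319)
  i=2: -3.5831·-3.8875 − -0.0388·3.0790 = +14.0489 (running +27.2808)
  i=3: -0.0388·0.8892 − 3.2626·-3.8875 = +12.6491 (running +39.9299)
Area = |Σ|/2 = |39.9299|/2 = 19.9650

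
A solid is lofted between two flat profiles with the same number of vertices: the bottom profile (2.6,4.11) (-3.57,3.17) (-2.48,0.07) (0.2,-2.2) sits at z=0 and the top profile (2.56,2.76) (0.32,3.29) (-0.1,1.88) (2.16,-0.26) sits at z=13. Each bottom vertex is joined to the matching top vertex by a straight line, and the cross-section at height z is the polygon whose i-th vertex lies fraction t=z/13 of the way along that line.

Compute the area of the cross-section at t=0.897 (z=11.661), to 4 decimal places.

Cross-section at t=0.897: each vertex is (1-t)·p0[i] + t·p1[i].
  v1: (1-0.897)·(2.6,4.11) + 0.897·(2.56,2.76) = (2.5641,2.8990)
  v2: (1-0.897)·(-3.57,3.17) + 0.897·(0.32,3.29) = (-0.0807,3.2776)
  v3: (1-0.897)·(-2.48,0.07) + 0.897·(-0.1,1.88) = (-0.3451,1.6936)
  v4: (1-0.897)·(0.2,-2.2) + 0.897·(2.16,-0.26) = (1.9581,-0.4598)
Shoelace sum Σ(x_i·y_{i+1} − x_{i+1}·y_i):
  i=1: 2.5641·3.2776 − -0.0807·2.8990 = +8.6381 (running +8.6381)
  i=2: -0.0807·1.6936 − -0.3451·3.2776 = +0.9946 (running +9.6328)
  i=3: -0.3451·-0.4598 − 1.9581·1.6936 = -3.1575 (running +6.4752)
  i=4: 1.9581·2.8990 − 2.5641·-0.4598 = +6.8557 (running +13.3310)
Area = |Σ|/2 = |13.3310|/2 = 6.6655

Area at t=0.897: 6.6655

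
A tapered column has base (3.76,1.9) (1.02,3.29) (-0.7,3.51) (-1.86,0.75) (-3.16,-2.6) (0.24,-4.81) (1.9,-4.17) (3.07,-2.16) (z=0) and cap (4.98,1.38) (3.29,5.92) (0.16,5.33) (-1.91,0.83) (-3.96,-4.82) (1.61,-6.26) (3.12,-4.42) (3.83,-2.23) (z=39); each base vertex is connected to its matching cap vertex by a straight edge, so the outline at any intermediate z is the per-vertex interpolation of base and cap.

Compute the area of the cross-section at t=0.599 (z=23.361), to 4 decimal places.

Cross-section at t=0.599: each vertex is (1-t)·p0[i] + t·p1[i].
  v1: (1-0.599)·(3.76,1.9) + 0.599·(4.98,1.38) = (4.4908,1.5885)
  v2: (1-0.599)·(1.02,3.29) + 0.599·(3.29,5.92) = (2.3797,4.8654)
  v3: (1-0.599)·(-0.7,3.51) + 0.599·(0.16,5.33) = (-0.1849,4.6002)
  v4: (1-0.599)·(-1.86,0.75) + 0.599·(-1.91,0.83) = (-1.8899,0.7979)
  v5: (1-0.599)·(-3.16,-2.6) + 0.599·(-3.96,-4.82) = (-3.6392,-3.9298)
  v6: (1-0.599)·(0.24,-4.81) + 0.599·(1.61,-6.26) = (1.0606,-5.6785)
  v7: (1-0.599)·(1.9,-4.17) + 0.599·(3.12,-4.42) = (2.6308,-4.3197)
  v8: (1-0.599)·(3.07,-2.16) + 0.599·(3.83,-2.23) = (3.5252,-2.2019)
Shoelace sum Σ(x_i·y_{i+1} − x_{i+1}·y_i):
  i=1: 4.4908·4.8654 − 2.3797·1.5885 = +18.0691 (running +18.0691)
  i=2: 2.3797·4.6002 − -0.1849·4.8654 = +11.8466 (running +29.9157)
  i=3: -0.1849·0.7979 − -1.8899·4.6002 = +8.5466 (running +38.4623)
  i=4: -1.8899·-3.9298 − -3.6392·0.7979 = +10.3309 (running +48.7931)
  i=5: -3.6392·-5.6785 − 1.0606·-3.9298 = +24.8334 (running +73.6266)
  i=6: 1.0606·-4.3197 − 2.6308·-5.6785 = +10.3574 (running +83.9839)
  i=7: 2.6308·-2.2019 − 3.5252·-4.3197 = +9.4354 (running +93.4193)
  i=8: 3.5252·1.5885 − 4.4908·-2.2019 = +15.4883 (running +108.9076)
Area = |Σ|/2 = |108.9076|/2 = 54.4538

Area at t=0.599: 54.4538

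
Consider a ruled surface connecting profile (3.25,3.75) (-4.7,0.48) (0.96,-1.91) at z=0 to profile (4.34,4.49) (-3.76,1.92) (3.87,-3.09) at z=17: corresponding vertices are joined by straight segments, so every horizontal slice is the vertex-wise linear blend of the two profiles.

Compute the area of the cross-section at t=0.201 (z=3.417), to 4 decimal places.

Cross-section at t=0.201: each vertex is (1-t)·p0[i] + t·p1[i].
  v1: (1-0.201)·(3.25,3.75) + 0.201·(4.34,4.49) = (3.4691,3.8987)
  v2: (1-0.201)·(-4.7,0.48) + 0.201·(-3.76,1.92) = (-4.5111,0.7694)
  v3: (1-0.201)·(0.96,-1.91) + 0.201·(3.87,-3.09) = (1.5449,-2.1472)
Shoelace sum Σ(x_i·y_{i+1} − x_{i+1}·y_i):
  i=1: 3.4691·0.7694 − -4.5111·3.8987 = +20.2567 (running +20.2567)
  i=2: -4.5111·-2.1472 − 1.5449·0.7694 = +8.4973 (running +28.7540)
  i=3: 1.5449·3.8987 − 3.4691·-2.1472 = +13.4720 (running +42.2260)
Area = |Σ|/2 = |42.2260|/2 = 21.1130

Area at t=0.201: 21.1130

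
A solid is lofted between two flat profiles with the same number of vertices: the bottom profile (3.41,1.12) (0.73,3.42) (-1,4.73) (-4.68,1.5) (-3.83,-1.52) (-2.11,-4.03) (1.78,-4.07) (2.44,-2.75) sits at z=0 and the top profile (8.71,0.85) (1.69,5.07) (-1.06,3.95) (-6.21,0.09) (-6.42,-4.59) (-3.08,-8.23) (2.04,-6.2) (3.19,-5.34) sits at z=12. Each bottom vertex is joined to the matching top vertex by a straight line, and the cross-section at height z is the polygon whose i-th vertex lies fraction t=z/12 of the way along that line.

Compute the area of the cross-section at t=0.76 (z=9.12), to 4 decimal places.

Area at t=0.76: 100.0520

Cross-section at t=0.76: each vertex is (1-t)·p0[i] + t·p1[i].
  v1: (1-0.76)·(3.41,1.12) + 0.76·(8.71,0.85) = (7.4380,0.9148)
  v2: (1-0.76)·(0.73,3.42) + 0.76·(1.69,5.07) = (1.4596,4.6740)
  v3: (1-0.76)·(-1,4.73) + 0.76·(-1.06,3.95) = (-1.0456,4.1372)
  v4: (1-0.76)·(-4.68,1.5) + 0.76·(-6.21,0.09) = (-5.8428,0.4284)
  v5: (1-0.76)·(-3.83,-1.52) + 0.76·(-6.42,-4.59) = (-5.7984,-3.8532)
  v6: (1-0.76)·(-2.11,-4.03) + 0.76·(-3.08,-8.23) = (-2.8472,-7.2220)
  v7: (1-0.76)·(1.78,-4.07) + 0.76·(2.04,-6.2) = (1.9776,-5.6888)
  v8: (1-0.76)·(2.44,-2.75) + 0.76·(3.19,-5.34) = (3.0100,-4.7184)
Shoelace sum Σ(x_i·y_{i+1} − x_{i+1}·y_i):
  i=1: 7.4380·4.6740 − 1.4596·0.9148 = +33.4300 (running +33.4300)
  i=2: 1.4596·4.1372 − -1.0456·4.6740 = +10.9258 (running +44.3558)
  i=3: -1.0456·0.4284 − -5.8428·4.1372 = +23.7249 (running +68.0807)
  i=4: -5.8428·-3.8532 − -5.7984·0.4284 = +24.9975 (running +93.0782)
  i=5: -5.7984·-7.2220 − -2.8472·-3.8532 = +30.9052 (running +123.9834)
  i=6: -2.8472·-5.6888 − 1.9776·-7.2220 = +30.4794 (running +154.4628)
  i=7: 1.9776·-4.7184 − 3.0100·-5.6888 = +7.7922 (running +162.2549)
  i=8: 3.0100·0.9148 − 7.4380·-4.7184 = +37.8490 (running +200.1039)
Area = |Σ|/2 = |200.1039|/2 = 100.0520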